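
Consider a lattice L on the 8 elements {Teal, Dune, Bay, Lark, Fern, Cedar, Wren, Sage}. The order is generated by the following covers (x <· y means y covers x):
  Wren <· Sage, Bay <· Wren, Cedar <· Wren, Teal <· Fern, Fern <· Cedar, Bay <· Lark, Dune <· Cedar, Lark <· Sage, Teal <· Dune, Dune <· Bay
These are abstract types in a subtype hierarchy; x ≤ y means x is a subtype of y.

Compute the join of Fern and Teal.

Fern

Common upper bounds of {Fern, Teal}: Cedar, Fern, Sage, Wren.
The least among these is Fern.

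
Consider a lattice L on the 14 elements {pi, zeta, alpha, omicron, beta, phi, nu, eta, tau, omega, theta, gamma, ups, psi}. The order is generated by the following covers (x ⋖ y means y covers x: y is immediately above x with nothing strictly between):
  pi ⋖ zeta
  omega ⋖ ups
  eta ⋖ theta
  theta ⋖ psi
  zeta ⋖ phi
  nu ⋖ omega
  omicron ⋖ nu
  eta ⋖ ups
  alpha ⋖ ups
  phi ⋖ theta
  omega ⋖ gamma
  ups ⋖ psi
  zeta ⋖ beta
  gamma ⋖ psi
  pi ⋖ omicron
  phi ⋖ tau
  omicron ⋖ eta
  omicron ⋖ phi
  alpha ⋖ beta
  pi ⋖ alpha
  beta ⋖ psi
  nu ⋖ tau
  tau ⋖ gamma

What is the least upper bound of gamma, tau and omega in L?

gamma

Common upper bounds of {gamma, tau, omega}: gamma, psi.
The least among these is gamma.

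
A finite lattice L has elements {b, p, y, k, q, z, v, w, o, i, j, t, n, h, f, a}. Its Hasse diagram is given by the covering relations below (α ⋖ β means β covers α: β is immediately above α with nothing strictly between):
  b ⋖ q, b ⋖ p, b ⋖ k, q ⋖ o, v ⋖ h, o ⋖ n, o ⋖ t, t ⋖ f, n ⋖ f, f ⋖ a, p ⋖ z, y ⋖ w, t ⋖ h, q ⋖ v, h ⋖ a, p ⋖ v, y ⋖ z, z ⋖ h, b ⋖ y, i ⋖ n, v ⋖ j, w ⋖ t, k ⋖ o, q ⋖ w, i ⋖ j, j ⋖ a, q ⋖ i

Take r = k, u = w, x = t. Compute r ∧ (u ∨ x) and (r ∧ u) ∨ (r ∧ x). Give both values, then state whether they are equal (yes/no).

u ∨ x = t, so r ∧ (u ∨ x) = k ∧ t = k.
r ∧ u = b and r ∧ x = k, so (r ∧ u) ∨ (r ∧ x) = b ∨ k = k.
Equal: yes.

k; k; yes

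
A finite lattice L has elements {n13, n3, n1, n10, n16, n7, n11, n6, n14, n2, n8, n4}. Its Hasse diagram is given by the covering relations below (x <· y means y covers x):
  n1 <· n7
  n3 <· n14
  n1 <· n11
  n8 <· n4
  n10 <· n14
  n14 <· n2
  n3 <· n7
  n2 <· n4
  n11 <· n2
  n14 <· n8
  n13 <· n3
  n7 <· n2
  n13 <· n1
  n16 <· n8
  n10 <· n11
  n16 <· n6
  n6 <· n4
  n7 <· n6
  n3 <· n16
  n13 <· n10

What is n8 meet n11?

Common lower bounds of {n8, n11}: n10, n13.
The greatest among these is n10.

n10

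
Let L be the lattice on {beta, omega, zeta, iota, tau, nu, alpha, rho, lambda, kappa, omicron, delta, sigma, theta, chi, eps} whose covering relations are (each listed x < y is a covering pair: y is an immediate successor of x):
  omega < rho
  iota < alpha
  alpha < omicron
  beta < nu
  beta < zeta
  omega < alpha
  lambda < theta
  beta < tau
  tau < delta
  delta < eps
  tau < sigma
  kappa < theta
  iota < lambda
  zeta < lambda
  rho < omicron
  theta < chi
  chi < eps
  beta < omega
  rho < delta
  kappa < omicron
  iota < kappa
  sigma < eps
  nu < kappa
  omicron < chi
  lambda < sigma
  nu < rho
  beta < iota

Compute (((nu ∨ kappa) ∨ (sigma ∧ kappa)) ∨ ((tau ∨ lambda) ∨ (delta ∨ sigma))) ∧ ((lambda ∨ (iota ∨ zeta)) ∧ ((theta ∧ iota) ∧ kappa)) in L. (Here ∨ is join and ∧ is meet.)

nu ∨ kappa = kappa
sigma ∧ kappa = iota
kappa ∨ iota = kappa
tau ∨ lambda = sigma
delta ∨ sigma = eps
sigma ∨ eps = eps
kappa ∨ eps = eps
iota ∨ zeta = lambda
lambda ∨ lambda = lambda
theta ∧ iota = iota
iota ∧ kappa = iota
lambda ∧ iota = iota
eps ∧ iota = iota

iota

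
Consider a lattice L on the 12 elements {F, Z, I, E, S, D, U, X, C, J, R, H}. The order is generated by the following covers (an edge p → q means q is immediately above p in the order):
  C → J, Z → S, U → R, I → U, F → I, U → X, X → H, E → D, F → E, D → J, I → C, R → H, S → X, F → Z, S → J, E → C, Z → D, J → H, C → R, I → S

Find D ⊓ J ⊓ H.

D

Common lower bounds of {D, J, H}: D, E, F, Z.
The greatest among these is D.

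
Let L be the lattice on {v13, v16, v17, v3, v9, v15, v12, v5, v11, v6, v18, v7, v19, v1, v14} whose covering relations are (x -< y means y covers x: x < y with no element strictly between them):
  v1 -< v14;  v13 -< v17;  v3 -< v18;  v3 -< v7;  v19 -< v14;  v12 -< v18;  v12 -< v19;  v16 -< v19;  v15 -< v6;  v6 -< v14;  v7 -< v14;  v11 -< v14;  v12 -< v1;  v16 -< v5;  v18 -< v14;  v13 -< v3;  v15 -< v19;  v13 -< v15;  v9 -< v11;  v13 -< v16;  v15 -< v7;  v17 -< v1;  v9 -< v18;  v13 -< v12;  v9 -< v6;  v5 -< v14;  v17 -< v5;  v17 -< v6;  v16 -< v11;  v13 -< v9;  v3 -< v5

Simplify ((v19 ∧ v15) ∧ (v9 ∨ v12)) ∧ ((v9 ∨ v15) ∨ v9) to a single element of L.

v13

v19 ∧ v15 = v15
v9 ∨ v12 = v18
v15 ∧ v18 = v13
v9 ∨ v15 = v6
v6 ∨ v9 = v6
v13 ∧ v6 = v13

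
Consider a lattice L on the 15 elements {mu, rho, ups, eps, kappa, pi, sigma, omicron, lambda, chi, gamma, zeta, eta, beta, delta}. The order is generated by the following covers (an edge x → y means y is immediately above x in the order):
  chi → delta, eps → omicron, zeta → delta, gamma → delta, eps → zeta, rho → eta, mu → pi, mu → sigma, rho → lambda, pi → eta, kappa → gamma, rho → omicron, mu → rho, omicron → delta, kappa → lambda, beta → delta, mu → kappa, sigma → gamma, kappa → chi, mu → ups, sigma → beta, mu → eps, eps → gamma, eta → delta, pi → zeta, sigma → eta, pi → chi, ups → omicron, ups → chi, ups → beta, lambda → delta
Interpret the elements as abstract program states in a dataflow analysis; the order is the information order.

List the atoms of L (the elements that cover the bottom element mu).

The atoms are exactly the elements that cover mu: eps, kappa, pi, rho, sigma, ups.

eps, kappa, pi, rho, sigma, ups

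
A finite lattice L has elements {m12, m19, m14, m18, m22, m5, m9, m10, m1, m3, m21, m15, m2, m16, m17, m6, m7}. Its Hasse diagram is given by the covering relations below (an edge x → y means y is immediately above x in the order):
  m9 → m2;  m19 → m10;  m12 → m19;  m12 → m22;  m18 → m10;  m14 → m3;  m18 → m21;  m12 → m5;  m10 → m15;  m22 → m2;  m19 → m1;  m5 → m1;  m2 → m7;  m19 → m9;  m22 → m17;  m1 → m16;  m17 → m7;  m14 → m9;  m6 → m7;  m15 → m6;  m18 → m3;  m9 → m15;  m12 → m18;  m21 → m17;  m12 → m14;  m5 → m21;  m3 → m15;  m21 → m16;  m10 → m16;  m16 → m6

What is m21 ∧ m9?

Common lower bounds of {m21, m9}: m12.
The greatest among these is m12.

m12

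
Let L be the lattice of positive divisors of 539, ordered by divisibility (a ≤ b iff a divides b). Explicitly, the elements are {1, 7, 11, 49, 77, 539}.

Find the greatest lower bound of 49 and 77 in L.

7

Common lower bounds of {49, 77}: 1, 7.
The greatest among these is 7.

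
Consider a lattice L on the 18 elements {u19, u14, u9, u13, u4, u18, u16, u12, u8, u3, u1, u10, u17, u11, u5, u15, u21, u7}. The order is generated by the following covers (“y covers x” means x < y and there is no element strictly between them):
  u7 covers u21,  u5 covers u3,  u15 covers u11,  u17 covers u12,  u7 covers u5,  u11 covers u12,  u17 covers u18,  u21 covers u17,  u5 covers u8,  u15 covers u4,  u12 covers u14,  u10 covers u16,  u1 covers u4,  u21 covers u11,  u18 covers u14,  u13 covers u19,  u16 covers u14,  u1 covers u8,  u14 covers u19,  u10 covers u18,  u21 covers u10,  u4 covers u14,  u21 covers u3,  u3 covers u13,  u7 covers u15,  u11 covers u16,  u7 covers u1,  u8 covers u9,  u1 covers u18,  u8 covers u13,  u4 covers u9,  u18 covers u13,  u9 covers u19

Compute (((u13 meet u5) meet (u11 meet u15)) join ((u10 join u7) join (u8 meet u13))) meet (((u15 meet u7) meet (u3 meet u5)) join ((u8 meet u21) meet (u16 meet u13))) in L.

u19

u13 ∧ u5 = u13
u11 ∧ u15 = u11
u13 ∧ u11 = u19
u10 ∨ u7 = u7
u8 ∧ u13 = u13
u7 ∨ u13 = u7
u19 ∨ u7 = u7
u15 ∧ u7 = u15
u3 ∧ u5 = u3
u15 ∧ u3 = u19
u8 ∧ u21 = u13
u16 ∧ u13 = u19
u13 ∧ u19 = u19
u19 ∨ u19 = u19
u7 ∧ u19 = u19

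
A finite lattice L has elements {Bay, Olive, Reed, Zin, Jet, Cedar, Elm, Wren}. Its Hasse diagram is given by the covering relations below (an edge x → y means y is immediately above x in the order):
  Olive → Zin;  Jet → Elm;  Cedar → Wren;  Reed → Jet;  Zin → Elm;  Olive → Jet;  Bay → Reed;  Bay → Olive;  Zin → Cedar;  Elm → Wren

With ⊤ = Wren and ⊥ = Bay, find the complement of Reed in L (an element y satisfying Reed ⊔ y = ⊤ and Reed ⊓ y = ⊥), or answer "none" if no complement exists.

Cedar

Need y with Reed ∨ y = Wren and Reed ∧ y = Bay.
Checking each element gives: Cedar.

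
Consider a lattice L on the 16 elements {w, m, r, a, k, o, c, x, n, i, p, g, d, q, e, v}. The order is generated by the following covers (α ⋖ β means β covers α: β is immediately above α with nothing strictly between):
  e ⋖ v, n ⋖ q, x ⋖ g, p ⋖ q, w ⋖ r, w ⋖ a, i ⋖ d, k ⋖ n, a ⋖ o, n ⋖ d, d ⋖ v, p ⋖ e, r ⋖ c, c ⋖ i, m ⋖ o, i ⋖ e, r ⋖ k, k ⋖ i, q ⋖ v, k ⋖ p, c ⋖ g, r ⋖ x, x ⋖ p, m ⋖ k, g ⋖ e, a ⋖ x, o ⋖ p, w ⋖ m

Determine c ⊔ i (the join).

Common upper bounds of {c, i}: d, e, i, v.
The least among these is i.

i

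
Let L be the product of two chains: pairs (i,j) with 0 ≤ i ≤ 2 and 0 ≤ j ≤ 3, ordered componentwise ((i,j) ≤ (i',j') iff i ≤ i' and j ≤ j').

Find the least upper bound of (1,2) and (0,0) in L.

(1,2)

In a product of chains, the join is componentwise max, giving (1,2).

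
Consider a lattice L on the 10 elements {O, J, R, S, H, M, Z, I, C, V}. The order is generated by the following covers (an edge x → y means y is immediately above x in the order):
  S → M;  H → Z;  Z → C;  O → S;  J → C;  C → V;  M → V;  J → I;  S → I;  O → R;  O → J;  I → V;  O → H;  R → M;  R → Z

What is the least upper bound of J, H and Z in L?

Common upper bounds of {J, H, Z}: C, V.
The least among these is C.

C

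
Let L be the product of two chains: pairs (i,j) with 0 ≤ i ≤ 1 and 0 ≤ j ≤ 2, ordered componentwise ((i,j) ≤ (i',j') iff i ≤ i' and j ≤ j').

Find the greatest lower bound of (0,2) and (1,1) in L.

In a product of chains, the meet is componentwise min, giving (0,1).

(0,1)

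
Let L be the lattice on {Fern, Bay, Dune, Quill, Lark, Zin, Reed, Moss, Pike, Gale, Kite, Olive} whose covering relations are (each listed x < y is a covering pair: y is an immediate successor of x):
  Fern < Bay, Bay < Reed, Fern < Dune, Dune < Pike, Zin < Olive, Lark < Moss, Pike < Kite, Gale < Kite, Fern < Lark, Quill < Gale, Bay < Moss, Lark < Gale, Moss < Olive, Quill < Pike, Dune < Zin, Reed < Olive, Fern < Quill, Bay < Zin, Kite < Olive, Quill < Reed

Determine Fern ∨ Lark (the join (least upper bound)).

Common upper bounds of {Fern, Lark}: Gale, Kite, Lark, Moss, Olive.
The least among these is Lark.

Lark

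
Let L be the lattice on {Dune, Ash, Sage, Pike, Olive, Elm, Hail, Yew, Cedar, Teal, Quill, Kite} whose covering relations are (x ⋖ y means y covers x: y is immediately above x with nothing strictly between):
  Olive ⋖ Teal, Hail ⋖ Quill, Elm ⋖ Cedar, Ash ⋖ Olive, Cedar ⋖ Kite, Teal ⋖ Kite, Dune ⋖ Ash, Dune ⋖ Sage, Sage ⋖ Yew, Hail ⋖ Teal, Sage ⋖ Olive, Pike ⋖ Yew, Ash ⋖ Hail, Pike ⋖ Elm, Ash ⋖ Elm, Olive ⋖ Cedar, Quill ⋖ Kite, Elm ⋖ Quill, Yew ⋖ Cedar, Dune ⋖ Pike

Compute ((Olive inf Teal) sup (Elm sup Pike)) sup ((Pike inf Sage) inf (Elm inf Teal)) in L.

Olive ∧ Teal = Olive
Elm ∨ Pike = Elm
Olive ∨ Elm = Cedar
Pike ∧ Sage = Dune
Elm ∧ Teal = Ash
Dune ∧ Ash = Dune
Cedar ∨ Dune = Cedar

Cedar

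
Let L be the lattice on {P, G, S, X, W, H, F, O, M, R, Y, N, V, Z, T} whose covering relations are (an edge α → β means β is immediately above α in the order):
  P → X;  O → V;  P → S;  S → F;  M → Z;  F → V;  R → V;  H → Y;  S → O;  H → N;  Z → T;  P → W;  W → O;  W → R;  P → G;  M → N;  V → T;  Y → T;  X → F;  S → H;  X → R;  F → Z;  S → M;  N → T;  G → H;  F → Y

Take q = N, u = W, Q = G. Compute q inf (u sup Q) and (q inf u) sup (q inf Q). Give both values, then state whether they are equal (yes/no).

u sup Q = T, so q inf (u sup Q) = N inf T = N.
q inf u = P and q inf Q = G, so (q inf u) sup (q inf Q) = P sup G = G.
Equal: no.

N; G; no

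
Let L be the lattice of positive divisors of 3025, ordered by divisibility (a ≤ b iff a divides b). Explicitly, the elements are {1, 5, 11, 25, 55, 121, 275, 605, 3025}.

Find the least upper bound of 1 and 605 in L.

605

In the divisibility order, the join is the least common multiple: lcm(1, 605) = 605.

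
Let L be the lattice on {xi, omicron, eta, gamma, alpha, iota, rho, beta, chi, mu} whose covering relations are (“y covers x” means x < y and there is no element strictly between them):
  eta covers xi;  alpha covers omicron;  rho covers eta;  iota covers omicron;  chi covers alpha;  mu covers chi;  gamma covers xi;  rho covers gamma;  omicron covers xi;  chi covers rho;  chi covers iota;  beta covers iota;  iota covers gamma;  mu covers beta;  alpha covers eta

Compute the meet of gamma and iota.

Common lower bounds of {gamma, iota}: gamma, xi.
The greatest among these is gamma.

gamma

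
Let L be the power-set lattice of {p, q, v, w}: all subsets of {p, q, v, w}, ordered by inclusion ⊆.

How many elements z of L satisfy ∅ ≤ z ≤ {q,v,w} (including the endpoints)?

The interval [∅, {q,v,w}] = {{q,v,w}, {q,v}, {q,w}, {q}, {v,w}, {v}, {w}, ∅}, which has 8 elements.

8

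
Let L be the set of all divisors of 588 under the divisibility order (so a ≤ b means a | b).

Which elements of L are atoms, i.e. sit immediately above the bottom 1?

The atoms are exactly the elements that cover 1: 2, 3, 7.

2, 3, 7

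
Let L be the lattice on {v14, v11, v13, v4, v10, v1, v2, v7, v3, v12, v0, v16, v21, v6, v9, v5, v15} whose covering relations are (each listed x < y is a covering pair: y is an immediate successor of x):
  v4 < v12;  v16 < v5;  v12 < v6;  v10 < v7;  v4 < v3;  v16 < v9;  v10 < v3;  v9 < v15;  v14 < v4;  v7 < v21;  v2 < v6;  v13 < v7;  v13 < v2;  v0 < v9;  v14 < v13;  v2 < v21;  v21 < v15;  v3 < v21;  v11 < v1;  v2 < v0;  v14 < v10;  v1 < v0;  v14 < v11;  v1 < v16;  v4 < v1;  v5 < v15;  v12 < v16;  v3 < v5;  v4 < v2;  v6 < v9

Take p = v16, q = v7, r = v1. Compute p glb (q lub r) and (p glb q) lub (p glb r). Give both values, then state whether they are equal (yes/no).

q lub r = v15, so p glb (q lub r) = v16 glb v15 = v16.
p glb q = v14 and p glb r = v1, so (p glb q) lub (p glb r) = v14 lub v1 = v1.
Equal: no.

v16; v1; no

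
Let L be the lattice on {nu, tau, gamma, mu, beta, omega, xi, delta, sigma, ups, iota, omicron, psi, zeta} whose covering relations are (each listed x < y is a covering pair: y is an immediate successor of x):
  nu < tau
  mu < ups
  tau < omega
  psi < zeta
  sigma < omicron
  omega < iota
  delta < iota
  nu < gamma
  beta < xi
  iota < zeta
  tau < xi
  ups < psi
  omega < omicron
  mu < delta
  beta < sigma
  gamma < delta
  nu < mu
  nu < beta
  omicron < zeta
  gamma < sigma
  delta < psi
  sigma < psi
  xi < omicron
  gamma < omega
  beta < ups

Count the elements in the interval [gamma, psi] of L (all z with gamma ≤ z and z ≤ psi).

The interval [gamma, psi] = {delta, gamma, psi, sigma}, which has 4 elements.

4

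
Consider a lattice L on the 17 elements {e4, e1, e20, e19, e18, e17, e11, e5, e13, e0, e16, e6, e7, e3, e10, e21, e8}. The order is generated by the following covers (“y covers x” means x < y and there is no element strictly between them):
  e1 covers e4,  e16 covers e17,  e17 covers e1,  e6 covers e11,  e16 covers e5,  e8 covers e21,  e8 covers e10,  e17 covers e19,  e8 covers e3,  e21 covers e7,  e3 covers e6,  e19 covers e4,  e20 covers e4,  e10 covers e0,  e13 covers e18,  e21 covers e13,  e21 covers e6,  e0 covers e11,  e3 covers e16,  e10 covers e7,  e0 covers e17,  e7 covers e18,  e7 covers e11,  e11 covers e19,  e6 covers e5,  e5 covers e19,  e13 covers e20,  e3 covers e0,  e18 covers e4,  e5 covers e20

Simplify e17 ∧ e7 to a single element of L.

e17 ∧ e7 = e19

e19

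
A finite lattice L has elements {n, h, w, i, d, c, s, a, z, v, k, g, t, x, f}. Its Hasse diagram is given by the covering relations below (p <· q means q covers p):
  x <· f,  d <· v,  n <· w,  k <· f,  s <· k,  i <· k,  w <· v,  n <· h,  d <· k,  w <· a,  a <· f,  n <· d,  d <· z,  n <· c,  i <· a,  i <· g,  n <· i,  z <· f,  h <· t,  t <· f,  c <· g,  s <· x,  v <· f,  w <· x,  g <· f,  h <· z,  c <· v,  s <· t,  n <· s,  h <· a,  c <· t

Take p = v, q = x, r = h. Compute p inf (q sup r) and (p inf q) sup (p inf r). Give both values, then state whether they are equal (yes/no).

q sup r = f, so p inf (q sup r) = v inf f = v.
p inf q = w and p inf r = n, so (p inf q) sup (p inf r) = w sup n = w.
Equal: no.

v; w; no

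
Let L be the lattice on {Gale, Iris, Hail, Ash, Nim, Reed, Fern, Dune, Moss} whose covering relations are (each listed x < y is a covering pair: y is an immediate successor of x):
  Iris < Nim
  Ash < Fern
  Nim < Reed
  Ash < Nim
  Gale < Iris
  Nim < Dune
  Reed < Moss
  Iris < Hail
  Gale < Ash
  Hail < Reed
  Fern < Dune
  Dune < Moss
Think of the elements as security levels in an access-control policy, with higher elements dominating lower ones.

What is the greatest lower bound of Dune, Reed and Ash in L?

Ash

Common lower bounds of {Dune, Reed, Ash}: Ash, Gale.
The greatest among these is Ash.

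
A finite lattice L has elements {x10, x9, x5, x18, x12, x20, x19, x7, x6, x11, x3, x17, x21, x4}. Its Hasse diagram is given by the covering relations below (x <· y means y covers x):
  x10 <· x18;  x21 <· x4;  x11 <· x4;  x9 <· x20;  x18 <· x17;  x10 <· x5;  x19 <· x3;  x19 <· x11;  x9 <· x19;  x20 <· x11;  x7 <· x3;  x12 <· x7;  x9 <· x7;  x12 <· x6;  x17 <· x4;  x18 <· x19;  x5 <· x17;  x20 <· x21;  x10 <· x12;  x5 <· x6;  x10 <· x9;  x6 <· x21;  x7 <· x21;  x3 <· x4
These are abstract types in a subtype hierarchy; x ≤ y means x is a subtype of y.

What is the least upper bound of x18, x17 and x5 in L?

Common upper bounds of {x18, x17, x5}: x17, x4.
The least among these is x17.

x17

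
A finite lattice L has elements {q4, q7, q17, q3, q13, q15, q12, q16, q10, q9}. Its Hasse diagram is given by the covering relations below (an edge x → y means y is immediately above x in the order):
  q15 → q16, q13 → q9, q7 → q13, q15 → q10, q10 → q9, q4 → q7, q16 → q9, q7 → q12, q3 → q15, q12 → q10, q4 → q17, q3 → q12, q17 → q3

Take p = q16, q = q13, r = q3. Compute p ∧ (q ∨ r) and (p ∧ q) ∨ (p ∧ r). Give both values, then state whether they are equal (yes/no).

q16; q3; no

q ∨ r = q9, so p ∧ (q ∨ r) = q16 ∧ q9 = q16.
p ∧ q = q4 and p ∧ r = q3, so (p ∧ q) ∨ (p ∧ r) = q4 ∨ q3 = q3.
Equal: no.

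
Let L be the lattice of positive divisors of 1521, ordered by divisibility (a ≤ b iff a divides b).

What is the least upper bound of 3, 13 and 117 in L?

117

In the divisibility order, the join is the least common multiple: lcm(3, 13, 117) = 117.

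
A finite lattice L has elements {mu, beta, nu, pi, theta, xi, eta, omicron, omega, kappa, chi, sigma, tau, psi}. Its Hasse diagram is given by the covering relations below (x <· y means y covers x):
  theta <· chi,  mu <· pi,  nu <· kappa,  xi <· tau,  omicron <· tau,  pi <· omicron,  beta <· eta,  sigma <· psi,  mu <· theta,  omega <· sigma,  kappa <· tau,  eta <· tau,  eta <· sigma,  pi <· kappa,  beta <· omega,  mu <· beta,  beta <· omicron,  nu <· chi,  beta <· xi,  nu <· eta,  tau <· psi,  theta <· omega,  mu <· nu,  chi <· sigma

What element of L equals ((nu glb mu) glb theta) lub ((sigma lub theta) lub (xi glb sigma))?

sigma

nu ∧ mu = mu
mu ∧ theta = mu
sigma ∨ theta = sigma
xi ∧ sigma = beta
sigma ∨ beta = sigma
mu ∨ sigma = sigma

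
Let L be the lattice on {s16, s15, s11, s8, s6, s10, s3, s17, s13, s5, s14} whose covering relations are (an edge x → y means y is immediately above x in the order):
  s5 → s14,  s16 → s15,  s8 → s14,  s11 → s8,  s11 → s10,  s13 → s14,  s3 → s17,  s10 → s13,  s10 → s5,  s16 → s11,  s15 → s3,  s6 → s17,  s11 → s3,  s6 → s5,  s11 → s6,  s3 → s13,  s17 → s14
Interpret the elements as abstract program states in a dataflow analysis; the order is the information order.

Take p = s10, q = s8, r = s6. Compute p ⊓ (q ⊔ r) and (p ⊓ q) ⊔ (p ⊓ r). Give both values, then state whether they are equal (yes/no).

s10; s11; no

q ⊔ r = s14, so p ⊓ (q ⊔ r) = s10 ⊓ s14 = s10.
p ⊓ q = s11 and p ⊓ r = s11, so (p ⊓ q) ⊔ (p ⊓ r) = s11 ⊔ s11 = s11.
Equal: no.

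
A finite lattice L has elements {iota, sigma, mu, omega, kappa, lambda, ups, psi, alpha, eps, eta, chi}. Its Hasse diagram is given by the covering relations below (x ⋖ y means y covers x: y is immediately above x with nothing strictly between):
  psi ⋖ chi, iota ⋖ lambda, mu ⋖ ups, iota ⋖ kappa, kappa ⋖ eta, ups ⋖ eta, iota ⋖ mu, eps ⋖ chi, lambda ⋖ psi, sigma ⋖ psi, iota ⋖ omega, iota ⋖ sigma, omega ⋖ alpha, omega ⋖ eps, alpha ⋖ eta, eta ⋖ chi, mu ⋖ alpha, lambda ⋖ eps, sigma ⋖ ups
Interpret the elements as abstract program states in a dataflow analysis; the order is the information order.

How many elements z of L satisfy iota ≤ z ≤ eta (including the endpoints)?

8

The interval [iota, eta] = {alpha, eta, iota, kappa, mu, omega, sigma, ups}, which has 8 elements.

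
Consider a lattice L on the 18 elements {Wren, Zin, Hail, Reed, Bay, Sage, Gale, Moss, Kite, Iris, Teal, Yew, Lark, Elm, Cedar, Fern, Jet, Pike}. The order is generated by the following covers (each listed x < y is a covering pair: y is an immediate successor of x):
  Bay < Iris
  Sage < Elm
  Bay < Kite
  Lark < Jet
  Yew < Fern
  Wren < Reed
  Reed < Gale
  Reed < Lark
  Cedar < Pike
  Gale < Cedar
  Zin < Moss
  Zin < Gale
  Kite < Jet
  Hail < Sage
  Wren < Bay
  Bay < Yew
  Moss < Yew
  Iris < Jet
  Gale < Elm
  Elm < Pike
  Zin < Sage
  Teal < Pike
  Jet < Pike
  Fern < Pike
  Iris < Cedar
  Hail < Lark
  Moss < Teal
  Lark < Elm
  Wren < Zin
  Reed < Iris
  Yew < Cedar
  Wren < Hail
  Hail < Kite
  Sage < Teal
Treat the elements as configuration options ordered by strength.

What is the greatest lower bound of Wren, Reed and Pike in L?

Common lower bounds of {Wren, Reed, Pike}: Wren.
The greatest among these is Wren.

Wren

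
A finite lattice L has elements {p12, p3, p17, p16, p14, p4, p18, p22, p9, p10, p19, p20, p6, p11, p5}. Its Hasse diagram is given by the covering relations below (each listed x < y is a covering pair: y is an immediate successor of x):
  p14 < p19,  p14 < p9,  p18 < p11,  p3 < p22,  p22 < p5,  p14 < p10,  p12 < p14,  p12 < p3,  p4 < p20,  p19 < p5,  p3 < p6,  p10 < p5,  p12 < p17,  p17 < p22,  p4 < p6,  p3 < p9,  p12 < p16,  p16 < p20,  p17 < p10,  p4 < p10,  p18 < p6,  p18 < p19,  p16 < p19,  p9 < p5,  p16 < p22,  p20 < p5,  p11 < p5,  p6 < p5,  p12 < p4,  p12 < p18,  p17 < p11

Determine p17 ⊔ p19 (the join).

p5

Common upper bounds of {p17, p19}: p5.
The least among these is p5.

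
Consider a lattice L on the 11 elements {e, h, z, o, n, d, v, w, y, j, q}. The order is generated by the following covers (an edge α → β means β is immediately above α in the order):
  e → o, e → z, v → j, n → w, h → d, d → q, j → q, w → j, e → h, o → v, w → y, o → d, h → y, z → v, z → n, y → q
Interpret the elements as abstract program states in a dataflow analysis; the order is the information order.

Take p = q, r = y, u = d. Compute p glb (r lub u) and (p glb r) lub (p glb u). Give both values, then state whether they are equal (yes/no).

q; q; yes

r lub u = q, so p glb (r lub u) = q glb q = q.
p glb r = y and p glb u = d, so (p glb r) lub (p glb u) = y lub d = q.
Equal: yes.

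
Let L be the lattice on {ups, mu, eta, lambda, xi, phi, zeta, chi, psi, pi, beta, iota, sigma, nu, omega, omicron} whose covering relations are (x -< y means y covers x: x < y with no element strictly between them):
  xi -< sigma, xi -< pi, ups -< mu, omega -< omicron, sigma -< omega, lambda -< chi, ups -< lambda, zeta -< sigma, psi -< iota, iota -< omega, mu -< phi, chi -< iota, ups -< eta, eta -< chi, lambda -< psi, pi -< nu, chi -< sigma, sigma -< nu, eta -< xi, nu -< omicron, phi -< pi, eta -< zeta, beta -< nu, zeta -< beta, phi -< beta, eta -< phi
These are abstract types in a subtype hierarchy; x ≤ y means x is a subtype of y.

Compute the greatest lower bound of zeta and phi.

Common lower bounds of {zeta, phi}: eta, ups.
The greatest among these is eta.

eta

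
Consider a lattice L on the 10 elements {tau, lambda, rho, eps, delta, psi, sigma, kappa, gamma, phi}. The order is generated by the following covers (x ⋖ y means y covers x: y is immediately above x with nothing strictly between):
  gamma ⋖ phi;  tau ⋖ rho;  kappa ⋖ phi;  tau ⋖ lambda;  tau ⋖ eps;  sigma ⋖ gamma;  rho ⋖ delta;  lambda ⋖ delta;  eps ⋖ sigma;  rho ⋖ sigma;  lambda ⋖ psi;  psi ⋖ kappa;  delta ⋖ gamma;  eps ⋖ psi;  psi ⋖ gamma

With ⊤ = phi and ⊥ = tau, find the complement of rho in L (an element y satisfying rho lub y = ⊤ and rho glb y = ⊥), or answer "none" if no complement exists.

Need y with rho ∨ y = phi and rho ∧ y = tau.
Checking each element gives: kappa.

kappa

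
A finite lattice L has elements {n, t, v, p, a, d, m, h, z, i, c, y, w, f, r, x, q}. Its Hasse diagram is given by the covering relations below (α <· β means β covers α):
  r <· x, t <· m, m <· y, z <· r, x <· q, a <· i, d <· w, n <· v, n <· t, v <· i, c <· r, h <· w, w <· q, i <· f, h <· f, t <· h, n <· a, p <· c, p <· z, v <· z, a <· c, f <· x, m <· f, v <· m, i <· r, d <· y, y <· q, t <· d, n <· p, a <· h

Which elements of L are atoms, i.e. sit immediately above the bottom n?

a, p, t, v

The atoms are exactly the elements that cover n: a, p, t, v.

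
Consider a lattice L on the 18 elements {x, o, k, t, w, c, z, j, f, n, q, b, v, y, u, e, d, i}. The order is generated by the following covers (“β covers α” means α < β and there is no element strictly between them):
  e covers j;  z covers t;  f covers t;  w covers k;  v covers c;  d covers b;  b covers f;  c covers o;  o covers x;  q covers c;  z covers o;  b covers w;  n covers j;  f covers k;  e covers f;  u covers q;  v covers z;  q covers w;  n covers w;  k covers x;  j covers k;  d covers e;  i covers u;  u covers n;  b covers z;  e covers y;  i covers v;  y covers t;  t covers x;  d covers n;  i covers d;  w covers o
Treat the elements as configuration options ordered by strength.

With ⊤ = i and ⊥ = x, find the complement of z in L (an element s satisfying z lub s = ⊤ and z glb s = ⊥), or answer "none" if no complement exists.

For every candidate s, either z ∨ s ≠ i or z ∧ s ≠ x; no complement exists.

none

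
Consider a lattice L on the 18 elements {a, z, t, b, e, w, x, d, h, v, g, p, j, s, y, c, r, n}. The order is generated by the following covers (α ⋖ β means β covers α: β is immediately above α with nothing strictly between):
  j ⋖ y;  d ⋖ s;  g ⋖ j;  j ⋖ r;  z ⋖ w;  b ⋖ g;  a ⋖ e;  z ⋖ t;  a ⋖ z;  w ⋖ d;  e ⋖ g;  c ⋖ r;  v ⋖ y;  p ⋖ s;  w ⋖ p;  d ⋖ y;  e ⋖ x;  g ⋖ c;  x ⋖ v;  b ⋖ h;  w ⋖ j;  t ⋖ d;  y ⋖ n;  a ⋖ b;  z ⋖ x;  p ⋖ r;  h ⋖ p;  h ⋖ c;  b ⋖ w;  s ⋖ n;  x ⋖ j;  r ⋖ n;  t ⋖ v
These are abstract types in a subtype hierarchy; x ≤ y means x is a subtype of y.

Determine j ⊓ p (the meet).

w

Common lower bounds of {j, p}: a, b, w, z.
The greatest among these is w.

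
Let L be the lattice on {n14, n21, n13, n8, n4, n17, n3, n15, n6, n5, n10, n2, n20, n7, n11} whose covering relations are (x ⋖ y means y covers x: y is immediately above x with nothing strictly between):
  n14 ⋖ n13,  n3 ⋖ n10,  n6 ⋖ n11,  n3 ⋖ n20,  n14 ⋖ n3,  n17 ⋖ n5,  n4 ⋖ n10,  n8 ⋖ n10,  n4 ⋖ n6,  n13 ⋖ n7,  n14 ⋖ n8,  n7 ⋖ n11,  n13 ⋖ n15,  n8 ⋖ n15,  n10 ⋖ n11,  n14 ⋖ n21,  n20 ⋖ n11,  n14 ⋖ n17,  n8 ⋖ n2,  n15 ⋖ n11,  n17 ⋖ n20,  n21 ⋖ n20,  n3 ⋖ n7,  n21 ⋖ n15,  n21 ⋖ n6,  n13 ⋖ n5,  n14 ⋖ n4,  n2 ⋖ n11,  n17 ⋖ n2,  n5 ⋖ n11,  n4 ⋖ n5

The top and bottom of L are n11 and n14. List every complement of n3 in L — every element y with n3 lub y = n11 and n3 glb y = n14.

Need y with n3 ∨ y = n11 and n3 ∧ y = n14.
Checking each element gives: n15, n2, n5, n6.

n15, n2, n5, n6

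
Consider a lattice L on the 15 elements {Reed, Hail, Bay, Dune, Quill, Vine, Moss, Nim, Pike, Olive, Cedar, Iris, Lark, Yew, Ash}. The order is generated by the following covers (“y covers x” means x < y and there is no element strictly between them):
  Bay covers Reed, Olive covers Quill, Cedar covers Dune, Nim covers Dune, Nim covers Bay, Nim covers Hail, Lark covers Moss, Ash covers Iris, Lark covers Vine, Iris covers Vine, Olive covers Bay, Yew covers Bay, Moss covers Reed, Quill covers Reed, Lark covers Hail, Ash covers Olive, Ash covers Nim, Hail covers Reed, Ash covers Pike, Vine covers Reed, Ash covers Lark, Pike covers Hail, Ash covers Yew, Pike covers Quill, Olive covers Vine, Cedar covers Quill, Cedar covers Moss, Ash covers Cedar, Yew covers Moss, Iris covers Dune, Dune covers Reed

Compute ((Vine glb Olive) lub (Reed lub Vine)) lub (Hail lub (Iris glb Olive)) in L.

Lark

Vine ∧ Olive = Vine
Reed ∨ Vine = Vine
Vine ∨ Vine = Vine
Iris ∧ Olive = Vine
Hail ∨ Vine = Lark
Vine ∨ Lark = Lark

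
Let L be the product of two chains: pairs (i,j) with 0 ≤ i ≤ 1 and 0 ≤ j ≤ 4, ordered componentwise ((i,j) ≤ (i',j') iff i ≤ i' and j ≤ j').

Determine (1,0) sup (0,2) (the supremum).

In a product of chains, the join is componentwise max, giving (1,2).

(1,2)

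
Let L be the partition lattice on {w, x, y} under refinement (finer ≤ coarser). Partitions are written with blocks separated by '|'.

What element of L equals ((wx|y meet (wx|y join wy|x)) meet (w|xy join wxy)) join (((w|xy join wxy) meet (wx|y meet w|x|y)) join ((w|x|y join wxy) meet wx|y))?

wx|y

wx|y ∨ wy|x = wxy
wx|y ∧ wxy = wx|y
w|xy ∨ wxy = wxy
wx|y ∧ wxy = wx|y
w|xy ∨ wxy = wxy
wx|y ∧ w|x|y = w|x|y
wxy ∧ w|x|y = w|x|y
w|x|y ∨ wxy = wxy
wxy ∧ wx|y = wx|y
w|x|y ∨ wx|y = wx|y
wx|y ∨ wx|y = wx|y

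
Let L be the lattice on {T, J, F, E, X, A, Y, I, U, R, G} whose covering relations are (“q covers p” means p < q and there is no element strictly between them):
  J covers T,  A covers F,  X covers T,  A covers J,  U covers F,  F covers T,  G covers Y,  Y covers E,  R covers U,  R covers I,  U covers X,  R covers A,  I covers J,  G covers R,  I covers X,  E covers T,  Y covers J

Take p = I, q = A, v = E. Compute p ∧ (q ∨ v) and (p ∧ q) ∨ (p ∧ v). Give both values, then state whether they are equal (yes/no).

I; J; no

q ∨ v = G, so p ∧ (q ∨ v) = I ∧ G = I.
p ∧ q = J and p ∧ v = T, so (p ∧ q) ∨ (p ∧ v) = J ∨ T = J.
Equal: no.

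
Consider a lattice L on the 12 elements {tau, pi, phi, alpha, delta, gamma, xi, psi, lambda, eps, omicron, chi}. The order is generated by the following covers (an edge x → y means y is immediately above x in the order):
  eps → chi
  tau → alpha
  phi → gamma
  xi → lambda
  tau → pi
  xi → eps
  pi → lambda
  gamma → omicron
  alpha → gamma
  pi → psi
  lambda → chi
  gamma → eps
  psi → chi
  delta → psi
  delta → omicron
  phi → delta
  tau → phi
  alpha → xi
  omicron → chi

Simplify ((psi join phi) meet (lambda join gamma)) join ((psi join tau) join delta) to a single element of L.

psi

psi ∨ phi = psi
lambda ∨ gamma = chi
psi ∧ chi = psi
psi ∨ tau = psi
psi ∨ delta = psi
psi ∨ psi = psi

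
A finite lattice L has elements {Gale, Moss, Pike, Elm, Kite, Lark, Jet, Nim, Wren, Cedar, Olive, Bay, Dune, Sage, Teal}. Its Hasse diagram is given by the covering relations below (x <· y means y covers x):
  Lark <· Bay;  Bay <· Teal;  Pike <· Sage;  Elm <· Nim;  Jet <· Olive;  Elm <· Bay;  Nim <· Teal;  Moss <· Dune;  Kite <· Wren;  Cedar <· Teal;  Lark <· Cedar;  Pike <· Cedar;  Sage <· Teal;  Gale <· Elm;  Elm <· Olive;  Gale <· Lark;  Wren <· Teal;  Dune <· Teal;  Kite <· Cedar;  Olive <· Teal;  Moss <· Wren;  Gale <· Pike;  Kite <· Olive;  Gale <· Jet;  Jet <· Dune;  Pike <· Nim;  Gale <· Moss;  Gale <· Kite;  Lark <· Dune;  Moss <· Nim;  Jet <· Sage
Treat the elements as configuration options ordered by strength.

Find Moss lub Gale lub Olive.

Common upper bounds of {Moss, Gale, Olive}: Teal.
The least among these is Teal.

Teal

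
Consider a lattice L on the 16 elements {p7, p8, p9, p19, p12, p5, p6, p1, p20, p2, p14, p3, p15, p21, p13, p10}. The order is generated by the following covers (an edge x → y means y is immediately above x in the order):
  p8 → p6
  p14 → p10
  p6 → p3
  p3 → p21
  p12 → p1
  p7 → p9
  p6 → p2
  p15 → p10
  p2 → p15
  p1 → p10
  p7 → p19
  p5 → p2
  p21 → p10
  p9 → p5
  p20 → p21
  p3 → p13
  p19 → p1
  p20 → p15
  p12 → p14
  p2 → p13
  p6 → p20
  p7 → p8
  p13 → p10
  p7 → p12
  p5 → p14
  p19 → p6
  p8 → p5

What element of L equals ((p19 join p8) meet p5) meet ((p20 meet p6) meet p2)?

p19 ∨ p8 = p6
p6 ∧ p5 = p8
p20 ∧ p6 = p6
p6 ∧ p2 = p6
p8 ∧ p6 = p8

p8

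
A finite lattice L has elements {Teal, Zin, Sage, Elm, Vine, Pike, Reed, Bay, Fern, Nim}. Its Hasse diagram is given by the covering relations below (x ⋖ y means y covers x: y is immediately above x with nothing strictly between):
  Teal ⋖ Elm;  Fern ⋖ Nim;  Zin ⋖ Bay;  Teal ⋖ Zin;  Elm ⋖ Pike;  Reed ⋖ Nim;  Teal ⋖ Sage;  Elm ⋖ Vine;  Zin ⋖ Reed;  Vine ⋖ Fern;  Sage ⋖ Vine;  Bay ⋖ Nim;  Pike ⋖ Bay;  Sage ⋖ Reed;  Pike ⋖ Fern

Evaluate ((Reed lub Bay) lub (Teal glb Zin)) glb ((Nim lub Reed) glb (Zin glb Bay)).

Reed ∨ Bay = Nim
Teal ∧ Zin = Teal
Nim ∨ Teal = Nim
Nim ∨ Reed = Nim
Zin ∧ Bay = Zin
Nim ∧ Zin = Zin
Nim ∧ Zin = Zin

Zin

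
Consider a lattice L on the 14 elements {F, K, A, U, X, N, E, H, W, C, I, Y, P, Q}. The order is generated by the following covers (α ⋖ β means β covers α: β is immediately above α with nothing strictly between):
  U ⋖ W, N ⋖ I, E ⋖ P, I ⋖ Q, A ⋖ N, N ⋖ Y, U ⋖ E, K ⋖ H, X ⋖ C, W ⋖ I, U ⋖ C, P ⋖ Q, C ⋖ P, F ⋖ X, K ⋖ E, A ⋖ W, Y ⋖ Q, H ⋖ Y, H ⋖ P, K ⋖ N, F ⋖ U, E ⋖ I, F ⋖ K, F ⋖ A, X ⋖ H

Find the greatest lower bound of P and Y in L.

H

Common lower bounds of {P, Y}: F, H, K, X.
The greatest among these is H.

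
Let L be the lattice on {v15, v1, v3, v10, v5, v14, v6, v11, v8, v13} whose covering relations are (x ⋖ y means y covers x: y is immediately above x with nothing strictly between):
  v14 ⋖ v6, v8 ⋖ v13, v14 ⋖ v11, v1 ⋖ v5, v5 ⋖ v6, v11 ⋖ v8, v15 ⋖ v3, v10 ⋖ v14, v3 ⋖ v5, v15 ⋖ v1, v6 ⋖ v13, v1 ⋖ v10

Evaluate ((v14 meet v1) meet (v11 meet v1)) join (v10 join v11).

v11

v14 ∧ v1 = v1
v11 ∧ v1 = v1
v1 ∧ v1 = v1
v10 ∨ v11 = v11
v1 ∨ v11 = v11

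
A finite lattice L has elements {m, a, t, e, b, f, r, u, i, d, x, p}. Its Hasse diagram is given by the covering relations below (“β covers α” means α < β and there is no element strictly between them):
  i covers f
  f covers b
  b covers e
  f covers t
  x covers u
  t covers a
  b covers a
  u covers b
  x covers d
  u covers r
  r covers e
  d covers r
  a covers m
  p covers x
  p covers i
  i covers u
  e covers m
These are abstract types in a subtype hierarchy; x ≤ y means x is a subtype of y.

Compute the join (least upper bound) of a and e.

Common upper bounds of {a, e}: b, f, i, p, u, x.
The least among these is b.

b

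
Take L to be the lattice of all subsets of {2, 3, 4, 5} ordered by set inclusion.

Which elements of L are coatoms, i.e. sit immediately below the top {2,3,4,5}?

{2,3,4}, {2,3,5}, {2,4,5}, {3,4,5}

The coatoms are exactly the elements covered by {2,3,4,5}: {2,3,4}, {2,3,5}, {2,4,5}, {3,4,5}.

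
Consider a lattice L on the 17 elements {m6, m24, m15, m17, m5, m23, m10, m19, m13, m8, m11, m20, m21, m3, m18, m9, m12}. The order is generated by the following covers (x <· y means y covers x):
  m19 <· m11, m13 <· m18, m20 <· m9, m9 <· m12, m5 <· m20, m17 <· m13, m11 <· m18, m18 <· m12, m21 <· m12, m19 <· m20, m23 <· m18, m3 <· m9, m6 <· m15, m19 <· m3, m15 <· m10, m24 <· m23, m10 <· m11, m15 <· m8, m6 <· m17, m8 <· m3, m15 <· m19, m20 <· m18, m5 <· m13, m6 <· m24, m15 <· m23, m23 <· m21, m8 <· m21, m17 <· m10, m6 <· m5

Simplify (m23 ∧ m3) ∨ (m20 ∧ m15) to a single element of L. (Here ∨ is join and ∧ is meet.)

m23 ∧ m3 = m15
m20 ∧ m15 = m15
m15 ∨ m15 = m15

m15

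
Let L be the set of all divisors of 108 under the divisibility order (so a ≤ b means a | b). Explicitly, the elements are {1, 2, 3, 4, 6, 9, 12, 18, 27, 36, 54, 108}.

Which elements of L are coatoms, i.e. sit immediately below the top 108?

The coatoms are exactly the elements covered by 108: 36, 54.

36, 54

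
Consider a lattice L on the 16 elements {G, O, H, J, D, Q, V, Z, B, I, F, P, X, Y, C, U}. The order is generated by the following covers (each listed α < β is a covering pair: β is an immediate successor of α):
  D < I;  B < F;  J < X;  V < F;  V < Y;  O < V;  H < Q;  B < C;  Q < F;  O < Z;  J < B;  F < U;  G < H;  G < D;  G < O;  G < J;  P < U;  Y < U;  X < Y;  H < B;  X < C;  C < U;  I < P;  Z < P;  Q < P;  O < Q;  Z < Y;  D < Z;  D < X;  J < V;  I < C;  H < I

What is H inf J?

Common lower bounds of {H, J}: G.
The greatest among these is G.

G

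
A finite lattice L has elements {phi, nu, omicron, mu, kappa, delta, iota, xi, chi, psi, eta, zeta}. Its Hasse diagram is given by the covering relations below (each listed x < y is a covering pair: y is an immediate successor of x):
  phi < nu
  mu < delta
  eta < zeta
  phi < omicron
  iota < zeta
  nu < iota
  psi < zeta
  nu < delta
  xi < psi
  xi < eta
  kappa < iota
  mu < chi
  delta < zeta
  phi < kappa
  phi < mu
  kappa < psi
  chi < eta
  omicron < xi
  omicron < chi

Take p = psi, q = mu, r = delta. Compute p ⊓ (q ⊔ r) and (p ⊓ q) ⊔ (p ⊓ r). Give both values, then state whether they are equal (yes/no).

q ⊔ r = delta, so p ⊓ (q ⊔ r) = psi ⊓ delta = phi.
p ⊓ q = phi and p ⊓ r = phi, so (p ⊓ q) ⊔ (p ⊓ r) = phi ⊔ phi = phi.
Equal: yes.

phi; phi; yes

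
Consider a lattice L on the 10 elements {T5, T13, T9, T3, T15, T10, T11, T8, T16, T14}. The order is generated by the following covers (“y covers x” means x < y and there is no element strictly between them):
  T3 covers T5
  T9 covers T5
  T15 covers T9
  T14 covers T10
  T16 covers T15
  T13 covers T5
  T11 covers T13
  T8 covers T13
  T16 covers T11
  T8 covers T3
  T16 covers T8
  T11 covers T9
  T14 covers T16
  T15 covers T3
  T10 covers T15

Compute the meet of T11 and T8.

T13

Common lower bounds of {T11, T8}: T13, T5.
The greatest among these is T13.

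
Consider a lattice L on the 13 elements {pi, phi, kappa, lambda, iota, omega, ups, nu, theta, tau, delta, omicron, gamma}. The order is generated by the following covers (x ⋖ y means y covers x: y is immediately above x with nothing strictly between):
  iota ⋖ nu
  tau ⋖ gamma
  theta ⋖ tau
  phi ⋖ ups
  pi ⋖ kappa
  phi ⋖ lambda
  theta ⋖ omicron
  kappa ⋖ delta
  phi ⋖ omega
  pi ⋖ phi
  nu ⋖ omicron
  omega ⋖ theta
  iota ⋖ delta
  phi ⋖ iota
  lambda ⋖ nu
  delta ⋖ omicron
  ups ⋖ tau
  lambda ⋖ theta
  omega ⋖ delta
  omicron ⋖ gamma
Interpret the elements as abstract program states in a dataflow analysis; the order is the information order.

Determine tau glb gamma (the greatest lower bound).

tau

Common lower bounds of {tau, gamma}: lambda, omega, phi, pi, tau, theta, ups.
The greatest among these is tau.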